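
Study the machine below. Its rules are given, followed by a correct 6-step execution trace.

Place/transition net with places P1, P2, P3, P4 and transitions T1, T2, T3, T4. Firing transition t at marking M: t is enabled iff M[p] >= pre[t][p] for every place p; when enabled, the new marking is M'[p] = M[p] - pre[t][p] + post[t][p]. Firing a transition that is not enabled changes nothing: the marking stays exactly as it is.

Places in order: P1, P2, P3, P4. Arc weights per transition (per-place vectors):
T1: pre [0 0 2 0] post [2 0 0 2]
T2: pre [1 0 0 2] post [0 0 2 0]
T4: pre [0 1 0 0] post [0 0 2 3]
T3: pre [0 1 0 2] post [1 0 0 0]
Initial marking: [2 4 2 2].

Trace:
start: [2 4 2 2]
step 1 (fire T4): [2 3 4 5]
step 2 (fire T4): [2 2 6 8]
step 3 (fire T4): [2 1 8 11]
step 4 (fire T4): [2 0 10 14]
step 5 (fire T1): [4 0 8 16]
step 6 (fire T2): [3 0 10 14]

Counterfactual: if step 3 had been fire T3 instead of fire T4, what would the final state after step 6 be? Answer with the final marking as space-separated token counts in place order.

(re-executing from step 3 with the substitution; state before step 3: [2 2 6 8])
step 3 (fire T3): [3 1 6 6]
step 4 (fire T4): [3 0 8 9]
step 5 (fire T1): [5 0 6 11]
step 6 (fire T2): [4 0 8 9]

4 0 8 9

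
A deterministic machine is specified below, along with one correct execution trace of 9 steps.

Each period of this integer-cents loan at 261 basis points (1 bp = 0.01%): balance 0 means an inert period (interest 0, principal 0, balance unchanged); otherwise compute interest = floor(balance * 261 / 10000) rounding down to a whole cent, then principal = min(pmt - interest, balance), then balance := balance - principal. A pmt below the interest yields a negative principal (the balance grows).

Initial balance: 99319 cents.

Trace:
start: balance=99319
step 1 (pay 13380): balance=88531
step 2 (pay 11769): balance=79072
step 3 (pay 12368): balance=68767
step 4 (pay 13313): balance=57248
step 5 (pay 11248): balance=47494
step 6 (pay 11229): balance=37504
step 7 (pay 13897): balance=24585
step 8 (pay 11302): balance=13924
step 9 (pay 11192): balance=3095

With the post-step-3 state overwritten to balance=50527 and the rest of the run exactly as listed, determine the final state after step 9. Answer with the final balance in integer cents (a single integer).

state after step 3 := balance=50527
step 4 (pay 13313): balance=38532
step 5 (pay 11248): balance=28289
step 6 (pay 11229): balance=17798
step 7 (pay 13897): balance=4365
step 8 (pay 11302): balance=0
step 9 (pay 11192): balance=0

0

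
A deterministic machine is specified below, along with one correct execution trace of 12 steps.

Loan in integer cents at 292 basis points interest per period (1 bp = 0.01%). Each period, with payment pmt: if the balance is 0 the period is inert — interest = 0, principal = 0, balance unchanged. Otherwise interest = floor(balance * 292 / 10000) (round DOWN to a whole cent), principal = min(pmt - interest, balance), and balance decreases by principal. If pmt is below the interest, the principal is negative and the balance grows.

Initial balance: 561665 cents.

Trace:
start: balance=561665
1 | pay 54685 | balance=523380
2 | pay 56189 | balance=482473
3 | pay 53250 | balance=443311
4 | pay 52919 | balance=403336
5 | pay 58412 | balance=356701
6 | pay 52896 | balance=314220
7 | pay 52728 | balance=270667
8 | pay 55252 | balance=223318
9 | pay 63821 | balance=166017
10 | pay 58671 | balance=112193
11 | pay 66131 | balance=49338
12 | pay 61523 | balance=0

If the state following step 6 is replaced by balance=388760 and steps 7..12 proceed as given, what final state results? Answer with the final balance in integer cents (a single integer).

77846

state after step 6 := balance=388760
7 | pay 52728 | balance=347383
8 | pay 55252 | balance=302274
9 | pay 63821 | balance=247279
10 | pay 58671 | balance=195828
11 | pay 66131 | balance=135415
12 | pay 61523 | balance=77846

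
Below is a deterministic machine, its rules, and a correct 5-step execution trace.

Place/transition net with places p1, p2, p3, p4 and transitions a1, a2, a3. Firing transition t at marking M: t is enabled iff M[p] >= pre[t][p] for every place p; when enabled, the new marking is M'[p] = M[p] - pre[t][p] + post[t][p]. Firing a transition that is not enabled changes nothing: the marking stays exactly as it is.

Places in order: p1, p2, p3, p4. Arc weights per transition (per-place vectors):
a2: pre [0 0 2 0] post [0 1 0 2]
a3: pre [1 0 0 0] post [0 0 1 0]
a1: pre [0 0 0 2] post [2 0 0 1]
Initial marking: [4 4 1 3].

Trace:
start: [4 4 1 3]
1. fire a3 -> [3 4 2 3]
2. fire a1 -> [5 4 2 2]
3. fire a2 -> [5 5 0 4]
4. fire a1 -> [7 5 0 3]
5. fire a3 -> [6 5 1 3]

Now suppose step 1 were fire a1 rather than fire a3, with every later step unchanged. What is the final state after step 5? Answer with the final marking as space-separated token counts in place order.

7 4 2 1

(re-executing from step 1 with the substitution; state before step 1: [4 4 1 3])
1. fire a1 -> [6 4 1 2]
2. fire a1 -> [8 4 1 1]
3. fire a2 -> [8 4 1 1]
4. fire a1 -> [8 4 1 1]
5. fire a3 -> [7 4 2 1]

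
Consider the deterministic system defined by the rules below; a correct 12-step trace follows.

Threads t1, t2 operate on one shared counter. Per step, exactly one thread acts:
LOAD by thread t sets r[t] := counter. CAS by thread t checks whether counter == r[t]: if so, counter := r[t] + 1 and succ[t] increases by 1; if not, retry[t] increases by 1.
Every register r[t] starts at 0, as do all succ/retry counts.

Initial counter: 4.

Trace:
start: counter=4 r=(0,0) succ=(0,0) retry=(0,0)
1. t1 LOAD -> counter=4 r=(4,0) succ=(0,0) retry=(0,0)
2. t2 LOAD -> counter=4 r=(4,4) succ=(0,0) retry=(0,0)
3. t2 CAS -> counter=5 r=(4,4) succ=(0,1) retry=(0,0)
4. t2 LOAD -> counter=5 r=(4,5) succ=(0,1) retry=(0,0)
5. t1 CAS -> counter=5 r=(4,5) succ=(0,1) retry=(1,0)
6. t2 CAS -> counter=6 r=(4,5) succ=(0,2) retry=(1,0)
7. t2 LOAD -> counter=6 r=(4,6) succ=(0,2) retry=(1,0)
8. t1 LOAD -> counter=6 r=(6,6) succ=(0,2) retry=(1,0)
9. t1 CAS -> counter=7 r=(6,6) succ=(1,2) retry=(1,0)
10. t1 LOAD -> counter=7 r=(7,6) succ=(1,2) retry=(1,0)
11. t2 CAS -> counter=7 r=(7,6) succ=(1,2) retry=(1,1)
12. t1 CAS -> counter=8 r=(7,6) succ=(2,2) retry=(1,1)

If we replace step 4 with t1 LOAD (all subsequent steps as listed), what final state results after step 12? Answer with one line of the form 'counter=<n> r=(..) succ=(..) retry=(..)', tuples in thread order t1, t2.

counter=8 r=(7,6) succ=(3,1) retry=(0,2)

(re-executing from step 4 with the substitution; state before step 4: counter=5 r=(4,4) succ=(0,1) retry=(0,0))
4. t1 LOAD -> counter=5 r=(5,4) succ=(0,1) retry=(0,0)
5. t1 CAS -> counter=6 r=(5,4) succ=(1,1) retry=(0,0)
6. t2 CAS -> counter=6 r=(5,4) succ=(1,1) retry=(0,1)
7. t2 LOAD -> counter=6 r=(5,6) succ=(1,1) retry=(0,1)
8. t1 LOAD -> counter=6 r=(6,6) succ=(1,1) retry=(0,1)
9. t1 CAS -> counter=7 r=(6,6) succ=(2,1) retry=(0,1)
10. t1 LOAD -> counter=7 r=(7,6) succ=(2,1) retry=(0,1)
11. t2 CAS -> counter=7 r=(7,6) succ=(2,1) retry=(0,2)
12. t1 CAS -> counter=8 r=(7,6) succ=(3,1) retry=(0,2)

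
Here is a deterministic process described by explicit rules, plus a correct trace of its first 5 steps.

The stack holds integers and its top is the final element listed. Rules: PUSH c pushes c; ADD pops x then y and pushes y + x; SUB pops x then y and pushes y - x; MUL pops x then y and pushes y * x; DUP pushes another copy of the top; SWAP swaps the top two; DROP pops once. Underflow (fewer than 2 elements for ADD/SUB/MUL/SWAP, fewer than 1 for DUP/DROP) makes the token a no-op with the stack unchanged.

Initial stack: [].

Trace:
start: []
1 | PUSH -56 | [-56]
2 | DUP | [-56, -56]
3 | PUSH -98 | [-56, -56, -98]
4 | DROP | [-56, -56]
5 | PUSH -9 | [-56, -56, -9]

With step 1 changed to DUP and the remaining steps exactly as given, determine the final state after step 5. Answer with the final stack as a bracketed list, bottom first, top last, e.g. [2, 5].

(re-executing from step 1 with the substitution; state before step 1: [])
1 | DUP | []
2 | DUP | []
3 | PUSH -98 | [-98]
4 | DROP | []
5 | PUSH -9 | [-9]

[-9]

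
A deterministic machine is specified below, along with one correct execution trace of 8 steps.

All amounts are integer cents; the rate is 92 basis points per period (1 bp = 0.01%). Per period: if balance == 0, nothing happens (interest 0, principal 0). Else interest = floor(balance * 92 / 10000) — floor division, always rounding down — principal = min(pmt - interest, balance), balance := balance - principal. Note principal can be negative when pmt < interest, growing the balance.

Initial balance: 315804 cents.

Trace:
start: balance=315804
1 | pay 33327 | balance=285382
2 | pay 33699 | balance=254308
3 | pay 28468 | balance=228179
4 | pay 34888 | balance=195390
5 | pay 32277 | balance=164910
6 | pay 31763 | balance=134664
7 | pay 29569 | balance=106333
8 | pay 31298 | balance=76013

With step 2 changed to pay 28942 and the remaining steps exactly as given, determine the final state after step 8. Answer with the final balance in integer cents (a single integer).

81040

(re-executing from step 2 with the substitution; state before step 2: balance=285382)
2 | pay 28942 | balance=259065
3 | pay 28468 | balance=232980
4 | pay 34888 | balance=200235
5 | pay 32277 | balance=169800
6 | pay 31763 | balance=139599
7 | pay 29569 | balance=111314
8 | pay 31298 | balance=81040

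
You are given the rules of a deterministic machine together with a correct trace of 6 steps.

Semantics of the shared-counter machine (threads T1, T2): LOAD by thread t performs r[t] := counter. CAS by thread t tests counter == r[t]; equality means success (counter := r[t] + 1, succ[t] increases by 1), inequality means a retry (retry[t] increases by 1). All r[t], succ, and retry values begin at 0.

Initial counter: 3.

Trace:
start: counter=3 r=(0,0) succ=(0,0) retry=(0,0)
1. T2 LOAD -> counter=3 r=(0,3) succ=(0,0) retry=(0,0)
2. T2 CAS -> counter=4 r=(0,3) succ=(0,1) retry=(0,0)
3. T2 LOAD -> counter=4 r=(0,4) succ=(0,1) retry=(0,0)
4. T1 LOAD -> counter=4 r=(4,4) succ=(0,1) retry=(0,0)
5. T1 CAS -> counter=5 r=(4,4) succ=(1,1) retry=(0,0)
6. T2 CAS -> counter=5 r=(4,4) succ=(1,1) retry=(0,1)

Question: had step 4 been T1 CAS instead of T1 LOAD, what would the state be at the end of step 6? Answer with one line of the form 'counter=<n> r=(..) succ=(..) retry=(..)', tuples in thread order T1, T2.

(re-executing from step 4 with the substitution; state before step 4: counter=4 r=(0,4) succ=(0,1) retry=(0,0))
4. T1 CAS -> counter=4 r=(0,4) succ=(0,1) retry=(1,0)
5. T1 CAS -> counter=4 r=(0,4) succ=(0,1) retry=(2,0)
6. T2 CAS -> counter=5 r=(0,4) succ=(0,2) retry=(2,0)

counter=5 r=(0,4) succ=(0,2) retry=(2,0)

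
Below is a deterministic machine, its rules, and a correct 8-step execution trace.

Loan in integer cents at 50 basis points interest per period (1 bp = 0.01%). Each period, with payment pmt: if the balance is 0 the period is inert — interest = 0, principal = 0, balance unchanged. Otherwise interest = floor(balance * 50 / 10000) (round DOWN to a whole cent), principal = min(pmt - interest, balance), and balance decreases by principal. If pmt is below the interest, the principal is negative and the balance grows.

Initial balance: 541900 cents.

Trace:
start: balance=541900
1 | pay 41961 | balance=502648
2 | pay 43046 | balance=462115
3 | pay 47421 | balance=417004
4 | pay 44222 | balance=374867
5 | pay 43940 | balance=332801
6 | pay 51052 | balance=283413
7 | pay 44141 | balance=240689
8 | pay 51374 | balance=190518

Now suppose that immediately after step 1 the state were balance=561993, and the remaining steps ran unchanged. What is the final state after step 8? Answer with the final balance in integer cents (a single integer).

state after step 1 := balance=561993
2 | pay 43046 | balance=521756
3 | pay 47421 | balance=476943
4 | pay 44222 | balance=435105
5 | pay 43940 | balance=393340
6 | pay 51052 | balance=344254
7 | pay 44141 | balance=301834
8 | pay 51374 | balance=251969

251969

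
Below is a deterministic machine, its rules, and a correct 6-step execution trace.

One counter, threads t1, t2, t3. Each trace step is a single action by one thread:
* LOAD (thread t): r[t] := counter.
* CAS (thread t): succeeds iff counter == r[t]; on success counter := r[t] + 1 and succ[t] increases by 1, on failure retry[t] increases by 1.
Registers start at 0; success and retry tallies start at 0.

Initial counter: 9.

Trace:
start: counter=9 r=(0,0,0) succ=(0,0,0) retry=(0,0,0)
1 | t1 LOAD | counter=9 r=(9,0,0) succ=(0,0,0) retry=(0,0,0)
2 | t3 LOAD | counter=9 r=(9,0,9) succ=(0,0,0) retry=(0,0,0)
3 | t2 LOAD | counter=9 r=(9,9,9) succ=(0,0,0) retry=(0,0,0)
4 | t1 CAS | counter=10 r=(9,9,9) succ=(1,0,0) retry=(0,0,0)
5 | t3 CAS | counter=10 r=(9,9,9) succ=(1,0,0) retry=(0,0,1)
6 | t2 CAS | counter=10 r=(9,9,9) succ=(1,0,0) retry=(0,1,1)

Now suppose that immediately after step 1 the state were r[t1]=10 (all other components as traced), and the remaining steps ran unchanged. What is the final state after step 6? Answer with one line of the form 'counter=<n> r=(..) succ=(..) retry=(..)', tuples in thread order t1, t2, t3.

counter=10 r=(10,9,9) succ=(0,0,1) retry=(1,1,0)

state after step 1 := counter=9 r=(10,0,0) succ=(0,0,0) retry=(0,0,0)
2 | t3 LOAD | counter=9 r=(10,0,9) succ=(0,0,0) retry=(0,0,0)
3 | t2 LOAD | counter=9 r=(10,9,9) succ=(0,0,0) retry=(0,0,0)
4 | t1 CAS | counter=9 r=(10,9,9) succ=(0,0,0) retry=(1,0,0)
5 | t3 CAS | counter=10 r=(10,9,9) succ=(0,0,1) retry=(1,0,0)
6 | t2 CAS | counter=10 r=(10,9,9) succ=(0,0,1) retry=(1,1,0)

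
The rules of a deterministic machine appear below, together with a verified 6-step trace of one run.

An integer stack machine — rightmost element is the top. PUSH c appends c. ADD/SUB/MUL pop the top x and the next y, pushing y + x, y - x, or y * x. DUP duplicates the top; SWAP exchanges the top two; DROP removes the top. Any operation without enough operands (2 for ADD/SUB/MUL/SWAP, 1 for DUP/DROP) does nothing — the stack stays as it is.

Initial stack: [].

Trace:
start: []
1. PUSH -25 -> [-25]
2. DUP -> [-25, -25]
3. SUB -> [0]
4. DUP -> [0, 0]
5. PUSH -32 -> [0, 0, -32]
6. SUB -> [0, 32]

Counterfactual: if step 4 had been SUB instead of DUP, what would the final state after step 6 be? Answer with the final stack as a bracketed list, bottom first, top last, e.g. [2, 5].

(re-executing from step 4 with the substitution; state before step 4: [0])
4. SUB -> [0]
5. PUSH -32 -> [0, -32]
6. SUB -> [32]

[32]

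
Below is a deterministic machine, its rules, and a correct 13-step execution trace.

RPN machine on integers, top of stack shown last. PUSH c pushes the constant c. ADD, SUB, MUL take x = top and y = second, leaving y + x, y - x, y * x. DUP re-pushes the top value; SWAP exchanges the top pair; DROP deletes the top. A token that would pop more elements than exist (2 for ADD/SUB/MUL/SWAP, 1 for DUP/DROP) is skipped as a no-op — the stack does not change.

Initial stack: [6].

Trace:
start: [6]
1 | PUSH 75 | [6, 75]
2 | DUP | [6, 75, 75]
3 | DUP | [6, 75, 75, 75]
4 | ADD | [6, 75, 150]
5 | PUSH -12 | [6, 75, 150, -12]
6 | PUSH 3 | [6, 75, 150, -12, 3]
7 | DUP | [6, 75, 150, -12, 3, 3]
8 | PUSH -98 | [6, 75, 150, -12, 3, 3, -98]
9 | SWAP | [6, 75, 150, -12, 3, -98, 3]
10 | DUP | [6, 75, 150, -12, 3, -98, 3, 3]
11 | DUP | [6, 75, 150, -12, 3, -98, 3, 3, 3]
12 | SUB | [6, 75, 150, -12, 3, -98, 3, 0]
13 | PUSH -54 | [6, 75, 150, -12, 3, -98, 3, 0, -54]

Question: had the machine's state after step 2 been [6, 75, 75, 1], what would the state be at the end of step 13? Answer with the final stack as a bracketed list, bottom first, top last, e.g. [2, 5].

[6, 75, 75, 2, -12, 3, -98, 3, 0, -54]

state after step 2 := [6, 75, 75, 1]
3 | DUP | [6, 75, 75, 1, 1]
4 | ADD | [6, 75, 75, 2]
5 | PUSH -12 | [6, 75, 75, 2, -12]
6 | PUSH 3 | [6, 75, 75, 2, -12, 3]
7 | DUP | [6, 75, 75, 2, -12, 3, 3]
8 | PUSH -98 | [6, 75, 75, 2, -12, 3, 3, -98]
9 | SWAP | [6, 75, 75, 2, -12, 3, -98, 3]
10 | DUP | [6, 75, 75, 2, -12, 3, -98, 3, 3]
11 | DUP | [6, 75, 75, 2, -12, 3, -98, 3, 3, 3]
12 | SUB | [6, 75, 75, 2, -12, 3, -98, 3, 0]
13 | PUSH -54 | [6, 75, 75, 2, -12, 3, -98, 3, 0, -54]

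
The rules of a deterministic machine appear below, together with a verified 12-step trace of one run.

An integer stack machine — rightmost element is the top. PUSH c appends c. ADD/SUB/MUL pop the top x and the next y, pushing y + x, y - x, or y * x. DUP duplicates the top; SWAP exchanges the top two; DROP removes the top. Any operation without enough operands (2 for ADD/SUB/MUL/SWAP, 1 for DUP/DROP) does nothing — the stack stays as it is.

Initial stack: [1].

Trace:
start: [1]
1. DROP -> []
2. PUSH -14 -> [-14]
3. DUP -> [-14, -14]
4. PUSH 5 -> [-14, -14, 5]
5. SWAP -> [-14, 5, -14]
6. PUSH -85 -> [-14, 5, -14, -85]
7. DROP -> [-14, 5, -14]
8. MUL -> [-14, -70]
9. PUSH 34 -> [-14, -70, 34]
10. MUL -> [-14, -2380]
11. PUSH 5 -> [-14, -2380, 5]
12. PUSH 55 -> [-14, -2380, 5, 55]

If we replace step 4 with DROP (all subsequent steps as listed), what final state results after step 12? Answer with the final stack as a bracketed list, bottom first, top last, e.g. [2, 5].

[-476, 5, 55]

(re-executing from step 4 with the substitution; state before step 4: [-14, -14])
4. DROP -> [-14]
5. SWAP -> [-14]
6. PUSH -85 -> [-14, -85]
7. DROP -> [-14]
8. MUL -> [-14]
9. PUSH 34 -> [-14, 34]
10. MUL -> [-476]
11. PUSH 5 -> [-476, 5]
12. PUSH 55 -> [-476, 5, 55]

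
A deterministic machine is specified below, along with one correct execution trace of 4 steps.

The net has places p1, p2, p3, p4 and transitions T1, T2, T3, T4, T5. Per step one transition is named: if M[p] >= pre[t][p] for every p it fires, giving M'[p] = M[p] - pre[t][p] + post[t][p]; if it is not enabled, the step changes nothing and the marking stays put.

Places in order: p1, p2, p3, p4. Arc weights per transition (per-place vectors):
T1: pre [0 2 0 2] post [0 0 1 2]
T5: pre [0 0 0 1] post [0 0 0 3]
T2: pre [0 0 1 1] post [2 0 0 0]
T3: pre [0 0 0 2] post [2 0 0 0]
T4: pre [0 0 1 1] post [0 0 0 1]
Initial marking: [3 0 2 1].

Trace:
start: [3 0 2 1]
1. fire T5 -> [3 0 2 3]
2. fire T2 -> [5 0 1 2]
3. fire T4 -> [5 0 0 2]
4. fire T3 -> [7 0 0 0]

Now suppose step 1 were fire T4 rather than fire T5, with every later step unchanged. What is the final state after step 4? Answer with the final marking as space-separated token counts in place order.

(re-executing from step 1 with the substitution; state before step 1: [3 0 2 1])
1. fire T4 -> [3 0 1 1]
2. fire T2 -> [5 0 0 0]
3. fire T4 -> [5 0 0 0]
4. fire T3 -> [5 0 0 0]

5 0 0 0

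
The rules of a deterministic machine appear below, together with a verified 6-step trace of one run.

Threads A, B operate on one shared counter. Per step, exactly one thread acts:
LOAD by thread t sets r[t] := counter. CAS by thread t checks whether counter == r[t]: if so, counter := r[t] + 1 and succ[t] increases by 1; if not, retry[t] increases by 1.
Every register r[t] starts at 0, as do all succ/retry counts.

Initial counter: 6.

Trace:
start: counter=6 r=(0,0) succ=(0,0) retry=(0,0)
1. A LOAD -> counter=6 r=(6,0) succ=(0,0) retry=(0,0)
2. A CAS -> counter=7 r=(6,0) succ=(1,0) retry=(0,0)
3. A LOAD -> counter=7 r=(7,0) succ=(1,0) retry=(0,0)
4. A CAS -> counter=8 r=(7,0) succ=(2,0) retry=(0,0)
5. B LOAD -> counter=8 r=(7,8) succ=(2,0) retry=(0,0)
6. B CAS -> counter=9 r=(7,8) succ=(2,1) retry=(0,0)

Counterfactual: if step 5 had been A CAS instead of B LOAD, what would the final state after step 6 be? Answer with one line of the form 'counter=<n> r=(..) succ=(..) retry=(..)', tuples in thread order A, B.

(re-executing from step 5 with the substitution; state before step 5: counter=8 r=(7,0) succ=(2,0) retry=(0,0))
5. A CAS -> counter=8 r=(7,0) succ=(2,0) retry=(1,0)
6. B CAS -> counter=8 r=(7,0) succ=(2,0) retry=(1,1)

counter=8 r=(7,0) succ=(2,0) retry=(1,1)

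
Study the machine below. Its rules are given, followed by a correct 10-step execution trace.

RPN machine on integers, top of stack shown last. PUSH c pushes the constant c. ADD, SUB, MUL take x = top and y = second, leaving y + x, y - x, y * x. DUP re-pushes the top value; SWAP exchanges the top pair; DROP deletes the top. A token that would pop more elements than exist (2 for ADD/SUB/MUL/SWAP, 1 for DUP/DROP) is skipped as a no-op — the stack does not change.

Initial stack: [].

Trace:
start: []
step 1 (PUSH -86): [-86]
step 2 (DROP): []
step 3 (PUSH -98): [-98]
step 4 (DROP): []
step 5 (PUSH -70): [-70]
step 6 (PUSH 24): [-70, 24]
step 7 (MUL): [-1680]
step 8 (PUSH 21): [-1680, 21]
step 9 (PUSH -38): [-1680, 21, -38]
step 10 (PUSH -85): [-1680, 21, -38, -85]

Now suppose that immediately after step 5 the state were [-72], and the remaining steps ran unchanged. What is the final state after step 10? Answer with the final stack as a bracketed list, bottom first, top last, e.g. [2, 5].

[-1728, 21, -38, -85]

state after step 5 := [-72]
step 6 (PUSH 24): [-72, 24]
step 7 (MUL): [-1728]
step 8 (PUSH 21): [-1728, 21]
step 9 (PUSH -38): [-1728, 21, -38]
step 10 (PUSH -85): [-1728, 21, -38, -85]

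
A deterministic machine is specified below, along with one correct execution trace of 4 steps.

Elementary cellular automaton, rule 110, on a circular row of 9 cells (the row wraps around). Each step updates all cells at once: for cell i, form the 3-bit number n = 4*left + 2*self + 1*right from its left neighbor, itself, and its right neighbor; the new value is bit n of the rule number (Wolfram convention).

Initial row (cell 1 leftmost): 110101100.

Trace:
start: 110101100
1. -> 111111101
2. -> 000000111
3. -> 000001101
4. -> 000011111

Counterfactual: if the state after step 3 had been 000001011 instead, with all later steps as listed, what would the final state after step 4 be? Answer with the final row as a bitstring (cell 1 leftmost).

state after step 3 := 000001011
4. -> 000011111

000011111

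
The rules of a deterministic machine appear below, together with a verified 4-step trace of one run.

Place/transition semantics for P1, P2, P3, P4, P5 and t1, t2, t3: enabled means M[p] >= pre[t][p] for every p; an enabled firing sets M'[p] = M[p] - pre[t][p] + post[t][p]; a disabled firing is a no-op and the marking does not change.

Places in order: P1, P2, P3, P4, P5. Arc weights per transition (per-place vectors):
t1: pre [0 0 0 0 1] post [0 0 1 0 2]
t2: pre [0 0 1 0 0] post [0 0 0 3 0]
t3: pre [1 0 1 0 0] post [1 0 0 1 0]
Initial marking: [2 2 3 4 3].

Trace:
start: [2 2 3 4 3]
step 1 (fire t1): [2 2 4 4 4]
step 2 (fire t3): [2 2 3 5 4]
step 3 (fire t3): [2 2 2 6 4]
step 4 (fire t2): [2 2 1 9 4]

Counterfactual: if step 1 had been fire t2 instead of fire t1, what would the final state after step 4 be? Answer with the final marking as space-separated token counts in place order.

(re-executing from step 1 with the substitution; state before step 1: [2 2 3 4 3])
step 1 (fire t2): [2 2 2 7 3]
step 2 (fire t3): [2 2 1 8 3]
step 3 (fire t3): [2 2 0 9 3]
step 4 (fire t2): [2 2 0 9 3]

2 2 0 9 3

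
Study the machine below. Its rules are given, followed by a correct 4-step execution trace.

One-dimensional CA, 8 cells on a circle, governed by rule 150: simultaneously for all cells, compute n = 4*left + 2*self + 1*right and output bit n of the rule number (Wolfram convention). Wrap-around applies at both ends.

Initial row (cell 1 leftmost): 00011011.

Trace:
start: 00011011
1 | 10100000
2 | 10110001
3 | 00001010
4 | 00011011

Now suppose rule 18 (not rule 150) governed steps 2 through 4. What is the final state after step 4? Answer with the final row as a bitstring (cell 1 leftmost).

00000000

(re-executing steps 2..4 under rule 18; state before step 2: 10100000)
2 | 00010001
3 | 10101010
4 | 00000000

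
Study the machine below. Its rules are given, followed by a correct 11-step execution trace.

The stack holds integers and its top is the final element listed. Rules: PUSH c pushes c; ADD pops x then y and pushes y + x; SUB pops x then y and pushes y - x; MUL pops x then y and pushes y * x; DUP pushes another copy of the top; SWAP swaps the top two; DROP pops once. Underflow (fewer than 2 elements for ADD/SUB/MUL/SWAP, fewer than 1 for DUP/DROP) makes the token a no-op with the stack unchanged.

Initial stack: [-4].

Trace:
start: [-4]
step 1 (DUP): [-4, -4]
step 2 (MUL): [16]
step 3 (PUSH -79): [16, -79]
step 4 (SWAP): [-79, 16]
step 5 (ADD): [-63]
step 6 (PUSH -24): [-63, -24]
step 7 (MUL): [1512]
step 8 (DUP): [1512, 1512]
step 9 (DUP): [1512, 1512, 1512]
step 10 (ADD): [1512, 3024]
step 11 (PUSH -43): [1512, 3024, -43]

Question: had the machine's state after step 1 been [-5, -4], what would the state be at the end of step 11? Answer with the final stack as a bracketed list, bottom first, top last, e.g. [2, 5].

state after step 1 := [-5, -4]
step 2 (MUL): [20]
step 3 (PUSH -79): [20, -79]
step 4 (SWAP): [-79, 20]
step 5 (ADD): [-59]
step 6 (PUSH -24): [-59, -24]
step 7 (MUL): [1416]
step 8 (DUP): [1416, 1416]
step 9 (DUP): [1416, 1416, 1416]
step 10 (ADD): [1416, 2832]
step 11 (PUSH -43): [1416, 2832, -43]

[1416, 2832, -43]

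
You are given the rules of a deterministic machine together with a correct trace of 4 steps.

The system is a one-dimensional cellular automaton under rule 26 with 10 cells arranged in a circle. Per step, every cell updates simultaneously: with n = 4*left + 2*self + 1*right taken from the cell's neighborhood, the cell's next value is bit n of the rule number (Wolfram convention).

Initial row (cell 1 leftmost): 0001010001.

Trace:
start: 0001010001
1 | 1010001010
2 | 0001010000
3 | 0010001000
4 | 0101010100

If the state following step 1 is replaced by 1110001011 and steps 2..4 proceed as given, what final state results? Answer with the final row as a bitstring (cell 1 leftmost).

1101011000

state after step 1 := 1110001011
2 | 0001010010
3 | 0010001101
4 | 1101011000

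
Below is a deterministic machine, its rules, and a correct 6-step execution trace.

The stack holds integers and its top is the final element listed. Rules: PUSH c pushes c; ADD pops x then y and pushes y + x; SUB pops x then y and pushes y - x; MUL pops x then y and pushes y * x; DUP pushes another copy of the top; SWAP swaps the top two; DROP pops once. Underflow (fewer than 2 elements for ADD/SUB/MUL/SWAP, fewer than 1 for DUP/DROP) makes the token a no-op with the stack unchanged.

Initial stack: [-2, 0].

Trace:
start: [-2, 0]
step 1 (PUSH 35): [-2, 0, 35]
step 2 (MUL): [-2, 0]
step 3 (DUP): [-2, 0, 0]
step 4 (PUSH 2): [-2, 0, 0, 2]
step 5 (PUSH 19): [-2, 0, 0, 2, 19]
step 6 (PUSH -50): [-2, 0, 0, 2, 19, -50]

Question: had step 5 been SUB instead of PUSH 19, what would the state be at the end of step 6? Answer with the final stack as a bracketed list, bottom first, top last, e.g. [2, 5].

(re-executing from step 5 with the substitution; state before step 5: [-2, 0, 0, 2])
step 5 (SUB): [-2, 0, -2]
step 6 (PUSH -50): [-2, 0, -2, -50]

[-2, 0, -2, -50]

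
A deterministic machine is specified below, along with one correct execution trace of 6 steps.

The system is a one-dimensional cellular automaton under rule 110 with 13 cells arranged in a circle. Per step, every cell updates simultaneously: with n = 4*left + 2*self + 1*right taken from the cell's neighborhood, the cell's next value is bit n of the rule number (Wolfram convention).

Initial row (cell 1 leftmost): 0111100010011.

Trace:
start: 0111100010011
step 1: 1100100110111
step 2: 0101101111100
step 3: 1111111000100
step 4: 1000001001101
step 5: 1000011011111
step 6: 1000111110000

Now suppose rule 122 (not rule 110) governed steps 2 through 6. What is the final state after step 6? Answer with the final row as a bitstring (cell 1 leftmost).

0011000001100

(re-executing steps 2..6 under rule 122; state before step 2: 1100100110111)
step 2: 0111011111100
step 3: 1101110000110
step 4: 1111011001111
step 5: 0001111111000
step 6: 0011000001100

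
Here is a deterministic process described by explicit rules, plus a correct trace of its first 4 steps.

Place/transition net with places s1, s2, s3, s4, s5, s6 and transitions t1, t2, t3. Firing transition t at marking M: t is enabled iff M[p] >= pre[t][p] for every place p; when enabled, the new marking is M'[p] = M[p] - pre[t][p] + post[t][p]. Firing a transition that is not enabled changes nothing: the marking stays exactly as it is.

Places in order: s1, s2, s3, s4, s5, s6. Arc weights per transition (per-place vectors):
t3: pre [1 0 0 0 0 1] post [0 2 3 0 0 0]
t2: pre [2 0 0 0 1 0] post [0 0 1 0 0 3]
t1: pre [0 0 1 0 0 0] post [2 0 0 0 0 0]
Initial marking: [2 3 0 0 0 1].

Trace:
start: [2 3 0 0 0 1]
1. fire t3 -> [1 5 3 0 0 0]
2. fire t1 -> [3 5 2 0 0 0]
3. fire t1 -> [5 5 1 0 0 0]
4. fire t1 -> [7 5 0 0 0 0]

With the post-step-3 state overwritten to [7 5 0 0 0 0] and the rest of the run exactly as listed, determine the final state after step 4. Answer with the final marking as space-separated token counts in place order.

state after step 3 := [7 5 0 0 0 0]
4. fire t1 -> [7 5 0 0 0 0]

7 5 0 0 0 0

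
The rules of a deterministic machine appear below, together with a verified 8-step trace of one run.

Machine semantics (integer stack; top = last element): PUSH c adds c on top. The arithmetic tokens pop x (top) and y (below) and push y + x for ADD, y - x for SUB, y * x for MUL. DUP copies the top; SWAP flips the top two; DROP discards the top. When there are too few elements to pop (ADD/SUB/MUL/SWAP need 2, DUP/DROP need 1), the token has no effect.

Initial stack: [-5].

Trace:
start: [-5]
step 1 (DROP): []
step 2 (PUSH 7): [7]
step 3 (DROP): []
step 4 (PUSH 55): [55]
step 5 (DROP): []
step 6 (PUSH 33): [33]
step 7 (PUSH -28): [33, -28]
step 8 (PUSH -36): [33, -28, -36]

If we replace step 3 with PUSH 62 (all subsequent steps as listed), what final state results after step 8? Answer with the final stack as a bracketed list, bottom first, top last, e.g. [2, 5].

[7, 62, 33, -28, -36]

(re-executing from step 3 with the substitution; state before step 3: [7])
step 3 (PUSH 62): [7, 62]
step 4 (PUSH 55): [7, 62, 55]
step 5 (DROP): [7, 62]
step 6 (PUSH 33): [7, 62, 33]
step 7 (PUSH -28): [7, 62, 33, -28]
step 8 (PUSH -36): [7, 62, 33, -28, -36]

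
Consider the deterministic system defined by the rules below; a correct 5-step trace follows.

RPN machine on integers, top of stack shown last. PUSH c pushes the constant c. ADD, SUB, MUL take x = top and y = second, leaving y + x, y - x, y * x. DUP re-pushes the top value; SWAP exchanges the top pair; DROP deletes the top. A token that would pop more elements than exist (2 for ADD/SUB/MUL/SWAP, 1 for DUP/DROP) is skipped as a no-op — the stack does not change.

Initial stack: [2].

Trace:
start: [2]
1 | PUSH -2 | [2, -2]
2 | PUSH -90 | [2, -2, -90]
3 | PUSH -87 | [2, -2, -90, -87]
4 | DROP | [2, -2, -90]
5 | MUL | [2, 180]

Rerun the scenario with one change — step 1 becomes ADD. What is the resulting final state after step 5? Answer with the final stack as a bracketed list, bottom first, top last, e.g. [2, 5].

[-180]

(re-executing from step 1 with the substitution; state before step 1: [2])
1 | ADD | [2]
2 | PUSH -90 | [2, -90]
3 | PUSH -87 | [2, -90, -87]
4 | DROP | [2, -90]
5 | MUL | [-180]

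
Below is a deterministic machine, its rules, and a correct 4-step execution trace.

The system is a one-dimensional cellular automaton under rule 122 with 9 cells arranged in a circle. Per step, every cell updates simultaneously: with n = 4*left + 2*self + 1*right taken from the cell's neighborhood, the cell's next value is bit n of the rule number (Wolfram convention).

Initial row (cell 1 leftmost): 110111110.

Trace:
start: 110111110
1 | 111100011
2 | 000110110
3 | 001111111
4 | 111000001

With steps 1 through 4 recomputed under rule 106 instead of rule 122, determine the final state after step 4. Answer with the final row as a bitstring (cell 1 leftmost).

010011010

(re-executing steps 1..4 under rule 106; state before step 1: 110111110)
1 | 111100011
2 | 000100110
3 | 001001110
4 | 010011010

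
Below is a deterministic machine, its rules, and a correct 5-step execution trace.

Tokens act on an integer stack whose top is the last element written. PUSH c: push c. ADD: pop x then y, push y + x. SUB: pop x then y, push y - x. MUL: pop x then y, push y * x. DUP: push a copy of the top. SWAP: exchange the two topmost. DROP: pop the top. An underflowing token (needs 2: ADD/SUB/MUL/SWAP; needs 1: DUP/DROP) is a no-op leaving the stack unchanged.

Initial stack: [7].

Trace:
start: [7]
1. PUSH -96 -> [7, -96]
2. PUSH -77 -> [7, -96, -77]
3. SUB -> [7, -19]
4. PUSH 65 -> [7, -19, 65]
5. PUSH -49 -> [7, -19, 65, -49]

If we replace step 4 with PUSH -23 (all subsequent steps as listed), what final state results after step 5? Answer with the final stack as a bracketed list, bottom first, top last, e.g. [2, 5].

(re-executing from step 4 with the substitution; state before step 4: [7, -19])
4. PUSH -23 -> [7, -19, -23]
5. PUSH -49 -> [7, -19, -23, -49]

[7, -19, -23, -49]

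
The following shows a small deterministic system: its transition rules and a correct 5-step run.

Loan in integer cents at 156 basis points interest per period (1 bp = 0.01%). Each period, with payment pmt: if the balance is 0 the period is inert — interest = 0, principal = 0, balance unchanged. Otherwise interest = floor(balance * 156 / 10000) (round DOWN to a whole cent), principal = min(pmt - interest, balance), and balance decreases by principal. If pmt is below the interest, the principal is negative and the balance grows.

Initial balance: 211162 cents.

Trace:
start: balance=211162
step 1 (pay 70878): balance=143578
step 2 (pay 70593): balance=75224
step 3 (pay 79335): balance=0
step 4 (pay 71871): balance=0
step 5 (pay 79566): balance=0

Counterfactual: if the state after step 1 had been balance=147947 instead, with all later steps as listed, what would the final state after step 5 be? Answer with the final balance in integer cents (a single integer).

0

state after step 1 := balance=147947
step 2 (pay 70593): balance=79661
step 3 (pay 79335): balance=1568
step 4 (pay 71871): balance=0
step 5 (pay 79566): balance=0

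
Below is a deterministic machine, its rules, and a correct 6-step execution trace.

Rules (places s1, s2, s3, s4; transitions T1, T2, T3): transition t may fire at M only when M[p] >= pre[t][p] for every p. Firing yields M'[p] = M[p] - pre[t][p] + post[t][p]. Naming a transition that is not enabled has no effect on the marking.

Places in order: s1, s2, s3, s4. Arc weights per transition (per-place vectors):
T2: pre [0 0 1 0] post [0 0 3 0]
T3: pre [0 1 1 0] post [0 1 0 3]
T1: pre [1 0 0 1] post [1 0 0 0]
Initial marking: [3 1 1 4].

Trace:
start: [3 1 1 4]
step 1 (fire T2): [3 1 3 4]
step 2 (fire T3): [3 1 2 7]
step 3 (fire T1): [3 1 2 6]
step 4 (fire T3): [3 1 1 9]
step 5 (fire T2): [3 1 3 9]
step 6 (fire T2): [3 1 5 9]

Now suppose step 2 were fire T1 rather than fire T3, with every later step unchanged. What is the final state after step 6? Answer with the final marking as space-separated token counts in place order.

(re-executing from step 2 with the substitution; state before step 2: [3 1 3 4])
step 2 (fire T1): [3 1 3 3]
step 3 (fire T1): [3 1 3 2]
step 4 (fire T3): [3 1 2 5]
step 5 (fire T2): [3 1 4 5]
step 6 (fire T2): [3 1 6 5]

3 1 6 5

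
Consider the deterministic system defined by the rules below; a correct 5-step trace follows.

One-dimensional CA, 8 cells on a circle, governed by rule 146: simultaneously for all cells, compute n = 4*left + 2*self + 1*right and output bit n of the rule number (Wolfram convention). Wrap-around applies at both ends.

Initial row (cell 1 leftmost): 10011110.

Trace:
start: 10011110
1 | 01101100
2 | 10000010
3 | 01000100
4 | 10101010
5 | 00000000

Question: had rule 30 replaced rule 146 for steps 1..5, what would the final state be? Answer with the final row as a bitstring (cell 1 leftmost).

(re-executing steps 1..5 under rule 30; state before step 1: 10011110)
1 | 11110000
2 | 10001001
3 | 01011111
4 | 01010000
5 | 11011000

11011000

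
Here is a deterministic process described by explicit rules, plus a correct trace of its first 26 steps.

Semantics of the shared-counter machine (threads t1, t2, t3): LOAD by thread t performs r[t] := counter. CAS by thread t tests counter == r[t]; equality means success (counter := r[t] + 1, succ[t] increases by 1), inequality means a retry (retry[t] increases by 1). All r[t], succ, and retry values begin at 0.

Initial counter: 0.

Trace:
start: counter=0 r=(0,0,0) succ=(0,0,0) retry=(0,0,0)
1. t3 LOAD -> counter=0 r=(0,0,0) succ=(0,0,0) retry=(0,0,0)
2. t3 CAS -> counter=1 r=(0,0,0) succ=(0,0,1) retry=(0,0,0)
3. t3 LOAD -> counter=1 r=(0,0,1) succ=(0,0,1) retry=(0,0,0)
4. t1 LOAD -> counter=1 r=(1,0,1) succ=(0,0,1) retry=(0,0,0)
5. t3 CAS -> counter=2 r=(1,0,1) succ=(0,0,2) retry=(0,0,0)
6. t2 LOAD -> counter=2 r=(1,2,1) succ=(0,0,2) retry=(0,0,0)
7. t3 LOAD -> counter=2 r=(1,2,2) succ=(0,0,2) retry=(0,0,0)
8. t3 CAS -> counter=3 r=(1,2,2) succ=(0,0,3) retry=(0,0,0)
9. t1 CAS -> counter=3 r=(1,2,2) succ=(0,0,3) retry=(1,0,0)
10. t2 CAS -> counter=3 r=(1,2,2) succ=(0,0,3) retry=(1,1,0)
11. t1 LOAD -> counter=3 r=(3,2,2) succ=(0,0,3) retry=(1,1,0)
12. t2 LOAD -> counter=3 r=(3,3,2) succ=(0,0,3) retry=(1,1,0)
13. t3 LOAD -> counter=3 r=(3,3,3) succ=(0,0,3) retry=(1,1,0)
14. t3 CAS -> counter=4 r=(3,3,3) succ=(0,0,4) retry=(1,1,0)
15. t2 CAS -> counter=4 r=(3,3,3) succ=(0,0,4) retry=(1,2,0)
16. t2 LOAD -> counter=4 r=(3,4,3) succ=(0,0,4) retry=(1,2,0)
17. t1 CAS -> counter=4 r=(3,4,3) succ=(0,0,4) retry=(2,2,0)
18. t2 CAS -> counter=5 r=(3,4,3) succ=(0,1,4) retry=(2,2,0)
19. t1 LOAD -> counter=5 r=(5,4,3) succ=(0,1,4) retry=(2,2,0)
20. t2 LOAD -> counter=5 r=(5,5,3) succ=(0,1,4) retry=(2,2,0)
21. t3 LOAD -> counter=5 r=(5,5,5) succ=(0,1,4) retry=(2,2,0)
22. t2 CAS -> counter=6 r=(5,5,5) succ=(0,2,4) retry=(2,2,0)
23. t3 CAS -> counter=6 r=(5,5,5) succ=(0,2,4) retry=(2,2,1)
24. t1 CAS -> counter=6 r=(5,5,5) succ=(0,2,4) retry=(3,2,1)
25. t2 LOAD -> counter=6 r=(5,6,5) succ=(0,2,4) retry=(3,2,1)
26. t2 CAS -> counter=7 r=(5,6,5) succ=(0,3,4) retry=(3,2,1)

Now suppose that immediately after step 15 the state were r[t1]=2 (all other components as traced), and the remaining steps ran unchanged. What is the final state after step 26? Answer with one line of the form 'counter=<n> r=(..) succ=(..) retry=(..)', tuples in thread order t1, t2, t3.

counter=7 r=(5,6,5) succ=(0,3,4) retry=(3,2,1)

state after step 15 := counter=4 r=(2,3,3) succ=(0,0,4) retry=(1,2,0)
16. t2 LOAD -> counter=4 r=(2,4,3) succ=(0,0,4) retry=(1,2,0)
17. t1 CAS -> counter=4 r=(2,4,3) succ=(0,0,4) retry=(2,2,0)
18. t2 CAS -> counter=5 r=(2,4,3) succ=(0,1,4) retry=(2,2,0)
19. t1 LOAD -> counter=5 r=(5,4,3) succ=(0,1,4) retry=(2,2,0)
20. t2 LOAD -> counter=5 r=(5,5,3) succ=(0,1,4) retry=(2,2,0)
21. t3 LOAD -> counter=5 r=(5,5,5) succ=(0,1,4) retry=(2,2,0)
22. t2 CAS -> counter=6 r=(5,5,5) succ=(0,2,4) retry=(2,2,0)
23. t3 CAS -> counter=6 r=(5,5,5) succ=(0,2,4) retry=(2,2,1)
24. t1 CAS -> counter=6 r=(5,5,5) succ=(0,2,4) retry=(3,2,1)
25. t2 LOAD -> counter=6 r=(5,6,5) succ=(0,2,4) retry=(3,2,1)
26. t2 CAS -> counter=7 r=(5,6,5) succ=(0,3,4) retry=(3,2,1)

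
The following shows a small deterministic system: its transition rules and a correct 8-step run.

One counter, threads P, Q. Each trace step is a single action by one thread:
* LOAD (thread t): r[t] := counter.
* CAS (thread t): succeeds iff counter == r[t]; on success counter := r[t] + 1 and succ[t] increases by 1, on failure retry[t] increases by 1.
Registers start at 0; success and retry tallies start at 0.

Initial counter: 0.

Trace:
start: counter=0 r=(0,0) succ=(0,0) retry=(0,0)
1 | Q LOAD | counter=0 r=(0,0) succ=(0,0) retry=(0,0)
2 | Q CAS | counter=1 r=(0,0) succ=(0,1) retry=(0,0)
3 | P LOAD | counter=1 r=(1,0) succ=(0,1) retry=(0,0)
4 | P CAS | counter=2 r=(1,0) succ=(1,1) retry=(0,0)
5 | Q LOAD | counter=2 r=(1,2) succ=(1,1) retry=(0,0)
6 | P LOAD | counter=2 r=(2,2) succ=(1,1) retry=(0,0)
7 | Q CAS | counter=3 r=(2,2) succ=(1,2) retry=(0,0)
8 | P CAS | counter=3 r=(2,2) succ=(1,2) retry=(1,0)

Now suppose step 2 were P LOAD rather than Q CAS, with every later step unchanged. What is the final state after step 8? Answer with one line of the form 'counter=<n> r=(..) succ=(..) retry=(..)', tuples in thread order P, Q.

(re-executing from step 2 with the substitution; state before step 2: counter=0 r=(0,0) succ=(0,0) retry=(0,0))
2 | P LOAD | counter=0 r=(0,0) succ=(0,0) retry=(0,0)
3 | P LOAD | counter=0 r=(0,0) succ=(0,0) retry=(0,0)
4 | P CAS | counter=1 r=(0,0) succ=(1,0) retry=(0,0)
5 | Q LOAD | counter=1 r=(0,1) succ=(1,0) retry=(0,0)
6 | P LOAD | counter=1 r=(1,1) succ=(1,0) retry=(0,0)
7 | Q CAS | counter=2 r=(1,1) succ=(1,1) retry=(0,0)
8 | P CAS | counter=2 r=(1,1) succ=(1,1) retry=(1,0)

counter=2 r=(1,1) succ=(1,1) retry=(1,0)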